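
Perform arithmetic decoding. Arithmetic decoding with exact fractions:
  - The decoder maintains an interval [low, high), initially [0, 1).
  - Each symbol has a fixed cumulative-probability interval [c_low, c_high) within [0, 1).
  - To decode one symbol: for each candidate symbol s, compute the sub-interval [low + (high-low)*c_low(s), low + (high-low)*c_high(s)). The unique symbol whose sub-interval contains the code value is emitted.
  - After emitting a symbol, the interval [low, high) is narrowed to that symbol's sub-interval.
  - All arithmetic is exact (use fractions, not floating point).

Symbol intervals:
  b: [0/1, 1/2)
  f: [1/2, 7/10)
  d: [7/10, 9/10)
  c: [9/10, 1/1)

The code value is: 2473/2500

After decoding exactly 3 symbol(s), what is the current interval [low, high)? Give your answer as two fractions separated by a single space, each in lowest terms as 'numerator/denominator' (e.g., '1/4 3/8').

Step 1: interval [0/1, 1/1), width = 1/1 - 0/1 = 1/1
  'b': [0/1 + 1/1*0/1, 0/1 + 1/1*1/2) = [0/1, 1/2)
  'f': [0/1 + 1/1*1/2, 0/1 + 1/1*7/10) = [1/2, 7/10)
  'd': [0/1 + 1/1*7/10, 0/1 + 1/1*9/10) = [7/10, 9/10)
  'c': [0/1 + 1/1*9/10, 0/1 + 1/1*1/1) = [9/10, 1/1) <- contains code 2473/2500
  emit 'c', narrow to [9/10, 1/1)
Step 2: interval [9/10, 1/1), width = 1/1 - 9/10 = 1/10
  'b': [9/10 + 1/10*0/1, 9/10 + 1/10*1/2) = [9/10, 19/20)
  'f': [9/10 + 1/10*1/2, 9/10 + 1/10*7/10) = [19/20, 97/100)
  'd': [9/10 + 1/10*7/10, 9/10 + 1/10*9/10) = [97/100, 99/100) <- contains code 2473/2500
  'c': [9/10 + 1/10*9/10, 9/10 + 1/10*1/1) = [99/100, 1/1)
  emit 'd', narrow to [97/100, 99/100)
Step 3: interval [97/100, 99/100), width = 99/100 - 97/100 = 1/50
  'b': [97/100 + 1/50*0/1, 97/100 + 1/50*1/2) = [97/100, 49/50)
  'f': [97/100 + 1/50*1/2, 97/100 + 1/50*7/10) = [49/50, 123/125)
  'd': [97/100 + 1/50*7/10, 97/100 + 1/50*9/10) = [123/125, 247/250)
  'c': [97/100 + 1/50*9/10, 97/100 + 1/50*1/1) = [247/250, 99/100) <- contains code 2473/2500
  emit 'c', narrow to [247/250, 99/100)

Answer: 247/250 99/100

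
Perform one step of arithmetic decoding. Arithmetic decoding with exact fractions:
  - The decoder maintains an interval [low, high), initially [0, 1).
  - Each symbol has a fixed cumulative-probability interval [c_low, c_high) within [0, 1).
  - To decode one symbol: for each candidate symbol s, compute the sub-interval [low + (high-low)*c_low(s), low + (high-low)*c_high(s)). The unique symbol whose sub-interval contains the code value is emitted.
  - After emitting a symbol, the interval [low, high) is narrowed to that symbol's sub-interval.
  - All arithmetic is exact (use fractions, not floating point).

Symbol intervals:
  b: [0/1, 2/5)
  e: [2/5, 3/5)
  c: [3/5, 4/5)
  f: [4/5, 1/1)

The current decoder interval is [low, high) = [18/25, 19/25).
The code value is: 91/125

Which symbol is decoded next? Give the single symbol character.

Answer: b

Derivation:
Interval width = high − low = 19/25 − 18/25 = 1/25
Scaled code = (code − low) / width = (91/125 − 18/25) / 1/25 = 1/5
  b: [0/1, 2/5) ← scaled code falls here ✓
  e: [2/5, 3/5) 
  c: [3/5, 4/5) 
  f: [4/5, 1/1) 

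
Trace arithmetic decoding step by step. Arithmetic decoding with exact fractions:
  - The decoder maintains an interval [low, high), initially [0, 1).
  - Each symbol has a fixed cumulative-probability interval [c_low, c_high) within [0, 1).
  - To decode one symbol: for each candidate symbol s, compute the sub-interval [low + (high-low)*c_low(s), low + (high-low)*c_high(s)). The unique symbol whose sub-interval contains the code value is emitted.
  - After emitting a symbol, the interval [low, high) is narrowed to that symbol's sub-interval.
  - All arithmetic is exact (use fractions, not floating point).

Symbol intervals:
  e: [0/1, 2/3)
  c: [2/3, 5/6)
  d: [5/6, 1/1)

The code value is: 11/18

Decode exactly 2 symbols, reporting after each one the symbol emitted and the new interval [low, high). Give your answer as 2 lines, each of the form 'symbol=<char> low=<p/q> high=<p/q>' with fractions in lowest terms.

Answer: symbol=e low=0/1 high=2/3
symbol=d low=5/9 high=2/3

Derivation:
Step 1: interval [0/1, 1/1), width = 1/1 - 0/1 = 1/1
  'e': [0/1 + 1/1*0/1, 0/1 + 1/1*2/3) = [0/1, 2/3) <- contains code 11/18
  'c': [0/1 + 1/1*2/3, 0/1 + 1/1*5/6) = [2/3, 5/6)
  'd': [0/1 + 1/1*5/6, 0/1 + 1/1*1/1) = [5/6, 1/1)
  emit 'e', narrow to [0/1, 2/3)
Step 2: interval [0/1, 2/3), width = 2/3 - 0/1 = 2/3
  'e': [0/1 + 2/3*0/1, 0/1 + 2/3*2/3) = [0/1, 4/9)
  'c': [0/1 + 2/3*2/3, 0/1 + 2/3*5/6) = [4/9, 5/9)
  'd': [0/1 + 2/3*5/6, 0/1 + 2/3*1/1) = [5/9, 2/3) <- contains code 11/18
  emit 'd', narrow to [5/9, 2/3)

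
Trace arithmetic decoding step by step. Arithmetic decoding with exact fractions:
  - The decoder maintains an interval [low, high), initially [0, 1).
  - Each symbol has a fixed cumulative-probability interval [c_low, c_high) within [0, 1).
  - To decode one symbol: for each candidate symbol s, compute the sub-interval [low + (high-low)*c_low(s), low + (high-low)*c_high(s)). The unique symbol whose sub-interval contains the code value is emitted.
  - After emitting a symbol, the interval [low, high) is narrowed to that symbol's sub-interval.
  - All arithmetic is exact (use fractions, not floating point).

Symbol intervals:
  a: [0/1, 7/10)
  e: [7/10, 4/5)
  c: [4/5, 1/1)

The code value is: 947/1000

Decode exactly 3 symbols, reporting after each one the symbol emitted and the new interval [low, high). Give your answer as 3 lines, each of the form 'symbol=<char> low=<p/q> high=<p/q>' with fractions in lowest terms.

Step 1: interval [0/1, 1/1), width = 1/1 - 0/1 = 1/1
  'a': [0/1 + 1/1*0/1, 0/1 + 1/1*7/10) = [0/1, 7/10)
  'e': [0/1 + 1/1*7/10, 0/1 + 1/1*4/5) = [7/10, 4/5)
  'c': [0/1 + 1/1*4/5, 0/1 + 1/1*1/1) = [4/5, 1/1) <- contains code 947/1000
  emit 'c', narrow to [4/5, 1/1)
Step 2: interval [4/5, 1/1), width = 1/1 - 4/5 = 1/5
  'a': [4/5 + 1/5*0/1, 4/5 + 1/5*7/10) = [4/5, 47/50)
  'e': [4/5 + 1/5*7/10, 4/5 + 1/5*4/5) = [47/50, 24/25) <- contains code 947/1000
  'c': [4/5 + 1/5*4/5, 4/5 + 1/5*1/1) = [24/25, 1/1)
  emit 'e', narrow to [47/50, 24/25)
Step 3: interval [47/50, 24/25), width = 24/25 - 47/50 = 1/50
  'a': [47/50 + 1/50*0/1, 47/50 + 1/50*7/10) = [47/50, 477/500) <- contains code 947/1000
  'e': [47/50 + 1/50*7/10, 47/50 + 1/50*4/5) = [477/500, 239/250)
  'c': [47/50 + 1/50*4/5, 47/50 + 1/50*1/1) = [239/250, 24/25)
  emit 'a', narrow to [47/50, 477/500)

Answer: symbol=c low=4/5 high=1/1
symbol=e low=47/50 high=24/25
symbol=a low=47/50 high=477/500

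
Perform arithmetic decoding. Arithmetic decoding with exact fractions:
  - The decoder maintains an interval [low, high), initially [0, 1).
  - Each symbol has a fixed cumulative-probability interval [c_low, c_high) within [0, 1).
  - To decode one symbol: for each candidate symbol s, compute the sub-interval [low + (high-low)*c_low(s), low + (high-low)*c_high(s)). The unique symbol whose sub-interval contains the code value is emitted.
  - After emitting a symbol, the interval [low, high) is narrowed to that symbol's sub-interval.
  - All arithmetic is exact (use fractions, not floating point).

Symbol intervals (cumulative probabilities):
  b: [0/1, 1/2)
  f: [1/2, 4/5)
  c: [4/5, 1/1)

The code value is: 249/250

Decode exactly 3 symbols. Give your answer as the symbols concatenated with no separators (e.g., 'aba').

Answer: ccc

Derivation:
Step 1: interval [0/1, 1/1), width = 1/1 - 0/1 = 1/1
  'b': [0/1 + 1/1*0/1, 0/1 + 1/1*1/2) = [0/1, 1/2)
  'f': [0/1 + 1/1*1/2, 0/1 + 1/1*4/5) = [1/2, 4/5)
  'c': [0/1 + 1/1*4/5, 0/1 + 1/1*1/1) = [4/5, 1/1) <- contains code 249/250
  emit 'c', narrow to [4/5, 1/1)
Step 2: interval [4/5, 1/1), width = 1/1 - 4/5 = 1/5
  'b': [4/5 + 1/5*0/1, 4/5 + 1/5*1/2) = [4/5, 9/10)
  'f': [4/5 + 1/5*1/2, 4/5 + 1/5*4/5) = [9/10, 24/25)
  'c': [4/5 + 1/5*4/5, 4/5 + 1/5*1/1) = [24/25, 1/1) <- contains code 249/250
  emit 'c', narrow to [24/25, 1/1)
Step 3: interval [24/25, 1/1), width = 1/1 - 24/25 = 1/25
  'b': [24/25 + 1/25*0/1, 24/25 + 1/25*1/2) = [24/25, 49/50)
  'f': [24/25 + 1/25*1/2, 24/25 + 1/25*4/5) = [49/50, 124/125)
  'c': [24/25 + 1/25*4/5, 24/25 + 1/25*1/1) = [124/125, 1/1) <- contains code 249/250
  emit 'c', narrow to [124/125, 1/1)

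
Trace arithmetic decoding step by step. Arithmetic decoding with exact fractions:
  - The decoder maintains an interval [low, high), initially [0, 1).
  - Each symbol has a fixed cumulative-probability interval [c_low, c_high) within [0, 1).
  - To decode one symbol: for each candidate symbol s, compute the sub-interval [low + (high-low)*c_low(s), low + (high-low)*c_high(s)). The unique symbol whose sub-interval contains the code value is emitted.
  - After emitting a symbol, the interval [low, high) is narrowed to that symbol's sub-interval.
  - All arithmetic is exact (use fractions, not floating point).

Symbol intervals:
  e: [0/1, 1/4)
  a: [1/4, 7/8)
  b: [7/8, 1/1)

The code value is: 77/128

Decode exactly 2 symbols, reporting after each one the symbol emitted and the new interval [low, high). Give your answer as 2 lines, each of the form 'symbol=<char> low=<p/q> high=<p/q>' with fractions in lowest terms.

Answer: symbol=a low=1/4 high=7/8
symbol=a low=13/32 high=51/64

Derivation:
Step 1: interval [0/1, 1/1), width = 1/1 - 0/1 = 1/1
  'e': [0/1 + 1/1*0/1, 0/1 + 1/1*1/4) = [0/1, 1/4)
  'a': [0/1 + 1/1*1/4, 0/1 + 1/1*7/8) = [1/4, 7/8) <- contains code 77/128
  'b': [0/1 + 1/1*7/8, 0/1 + 1/1*1/1) = [7/8, 1/1)
  emit 'a', narrow to [1/4, 7/8)
Step 2: interval [1/4, 7/8), width = 7/8 - 1/4 = 5/8
  'e': [1/4 + 5/8*0/1, 1/4 + 5/8*1/4) = [1/4, 13/32)
  'a': [1/4 + 5/8*1/4, 1/4 + 5/8*7/8) = [13/32, 51/64) <- contains code 77/128
  'b': [1/4 + 5/8*7/8, 1/4 + 5/8*1/1) = [51/64, 7/8)
  emit 'a', narrow to [13/32, 51/64)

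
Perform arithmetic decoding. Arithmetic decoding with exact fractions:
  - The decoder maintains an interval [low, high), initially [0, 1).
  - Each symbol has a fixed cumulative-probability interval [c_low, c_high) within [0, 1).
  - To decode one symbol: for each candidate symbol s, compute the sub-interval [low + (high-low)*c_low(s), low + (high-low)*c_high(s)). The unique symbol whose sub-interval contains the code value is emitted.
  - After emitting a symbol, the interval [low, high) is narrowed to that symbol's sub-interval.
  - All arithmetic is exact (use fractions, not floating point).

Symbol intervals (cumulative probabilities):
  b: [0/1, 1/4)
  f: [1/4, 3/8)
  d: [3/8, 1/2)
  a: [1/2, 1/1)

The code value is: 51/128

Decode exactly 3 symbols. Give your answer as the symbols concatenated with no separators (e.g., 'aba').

Answer: dba

Derivation:
Step 1: interval [0/1, 1/1), width = 1/1 - 0/1 = 1/1
  'b': [0/1 + 1/1*0/1, 0/1 + 1/1*1/4) = [0/1, 1/4)
  'f': [0/1 + 1/1*1/4, 0/1 + 1/1*3/8) = [1/4, 3/8)
  'd': [0/1 + 1/1*3/8, 0/1 + 1/1*1/2) = [3/8, 1/2) <- contains code 51/128
  'a': [0/1 + 1/1*1/2, 0/1 + 1/1*1/1) = [1/2, 1/1)
  emit 'd', narrow to [3/8, 1/2)
Step 2: interval [3/8, 1/2), width = 1/2 - 3/8 = 1/8
  'b': [3/8 + 1/8*0/1, 3/8 + 1/8*1/4) = [3/8, 13/32) <- contains code 51/128
  'f': [3/8 + 1/8*1/4, 3/8 + 1/8*3/8) = [13/32, 27/64)
  'd': [3/8 + 1/8*3/8, 3/8 + 1/8*1/2) = [27/64, 7/16)
  'a': [3/8 + 1/8*1/2, 3/8 + 1/8*1/1) = [7/16, 1/2)
  emit 'b', narrow to [3/8, 13/32)
Step 3: interval [3/8, 13/32), width = 13/32 - 3/8 = 1/32
  'b': [3/8 + 1/32*0/1, 3/8 + 1/32*1/4) = [3/8, 49/128)
  'f': [3/8 + 1/32*1/4, 3/8 + 1/32*3/8) = [49/128, 99/256)
  'd': [3/8 + 1/32*3/8, 3/8 + 1/32*1/2) = [99/256, 25/64)
  'a': [3/8 + 1/32*1/2, 3/8 + 1/32*1/1) = [25/64, 13/32) <- contains code 51/128
  emit 'a', narrow to [25/64, 13/32)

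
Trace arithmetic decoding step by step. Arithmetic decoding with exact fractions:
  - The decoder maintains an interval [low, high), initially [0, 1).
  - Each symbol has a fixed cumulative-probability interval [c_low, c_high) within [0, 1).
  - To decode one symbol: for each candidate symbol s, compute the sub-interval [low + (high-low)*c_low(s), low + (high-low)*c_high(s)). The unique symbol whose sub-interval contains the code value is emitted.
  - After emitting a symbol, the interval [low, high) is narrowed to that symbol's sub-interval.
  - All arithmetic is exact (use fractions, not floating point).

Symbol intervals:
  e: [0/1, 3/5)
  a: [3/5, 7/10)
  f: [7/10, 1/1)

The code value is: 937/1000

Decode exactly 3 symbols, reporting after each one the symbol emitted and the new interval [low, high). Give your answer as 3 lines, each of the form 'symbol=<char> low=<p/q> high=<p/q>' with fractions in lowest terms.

Answer: symbol=f low=7/10 high=1/1
symbol=f low=91/100 high=1/1
symbol=e low=91/100 high=241/250

Derivation:
Step 1: interval [0/1, 1/1), width = 1/1 - 0/1 = 1/1
  'e': [0/1 + 1/1*0/1, 0/1 + 1/1*3/5) = [0/1, 3/5)
  'a': [0/1 + 1/1*3/5, 0/1 + 1/1*7/10) = [3/5, 7/10)
  'f': [0/1 + 1/1*7/10, 0/1 + 1/1*1/1) = [7/10, 1/1) <- contains code 937/1000
  emit 'f', narrow to [7/10, 1/1)
Step 2: interval [7/10, 1/1), width = 1/1 - 7/10 = 3/10
  'e': [7/10 + 3/10*0/1, 7/10 + 3/10*3/5) = [7/10, 22/25)
  'a': [7/10 + 3/10*3/5, 7/10 + 3/10*7/10) = [22/25, 91/100)
  'f': [7/10 + 3/10*7/10, 7/10 + 3/10*1/1) = [91/100, 1/1) <- contains code 937/1000
  emit 'f', narrow to [91/100, 1/1)
Step 3: interval [91/100, 1/1), width = 1/1 - 91/100 = 9/100
  'e': [91/100 + 9/100*0/1, 91/100 + 9/100*3/5) = [91/100, 241/250) <- contains code 937/1000
  'a': [91/100 + 9/100*3/5, 91/100 + 9/100*7/10) = [241/250, 973/1000)
  'f': [91/100 + 9/100*7/10, 91/100 + 9/100*1/1) = [973/1000, 1/1)
  emit 'e', narrow to [91/100, 241/250)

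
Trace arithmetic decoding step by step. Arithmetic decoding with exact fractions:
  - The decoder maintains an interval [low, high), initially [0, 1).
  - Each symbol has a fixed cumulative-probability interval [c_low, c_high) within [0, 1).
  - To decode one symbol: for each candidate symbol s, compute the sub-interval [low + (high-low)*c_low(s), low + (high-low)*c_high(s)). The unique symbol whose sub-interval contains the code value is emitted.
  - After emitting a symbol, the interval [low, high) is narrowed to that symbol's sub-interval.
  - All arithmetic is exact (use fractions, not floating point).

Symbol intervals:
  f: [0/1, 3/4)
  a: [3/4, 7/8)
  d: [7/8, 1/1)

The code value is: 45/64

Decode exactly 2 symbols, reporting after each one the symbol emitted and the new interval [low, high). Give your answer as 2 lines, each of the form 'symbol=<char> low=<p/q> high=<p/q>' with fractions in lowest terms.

Answer: symbol=f low=0/1 high=3/4
symbol=d low=21/32 high=3/4

Derivation:
Step 1: interval [0/1, 1/1), width = 1/1 - 0/1 = 1/1
  'f': [0/1 + 1/1*0/1, 0/1 + 1/1*3/4) = [0/1, 3/4) <- contains code 45/64
  'a': [0/1 + 1/1*3/4, 0/1 + 1/1*7/8) = [3/4, 7/8)
  'd': [0/1 + 1/1*7/8, 0/1 + 1/1*1/1) = [7/8, 1/1)
  emit 'f', narrow to [0/1, 3/4)
Step 2: interval [0/1, 3/4), width = 3/4 - 0/1 = 3/4
  'f': [0/1 + 3/4*0/1, 0/1 + 3/4*3/4) = [0/1, 9/16)
  'a': [0/1 + 3/4*3/4, 0/1 + 3/4*7/8) = [9/16, 21/32)
  'd': [0/1 + 3/4*7/8, 0/1 + 3/4*1/1) = [21/32, 3/4) <- contains code 45/64
  emit 'd', narrow to [21/32, 3/4)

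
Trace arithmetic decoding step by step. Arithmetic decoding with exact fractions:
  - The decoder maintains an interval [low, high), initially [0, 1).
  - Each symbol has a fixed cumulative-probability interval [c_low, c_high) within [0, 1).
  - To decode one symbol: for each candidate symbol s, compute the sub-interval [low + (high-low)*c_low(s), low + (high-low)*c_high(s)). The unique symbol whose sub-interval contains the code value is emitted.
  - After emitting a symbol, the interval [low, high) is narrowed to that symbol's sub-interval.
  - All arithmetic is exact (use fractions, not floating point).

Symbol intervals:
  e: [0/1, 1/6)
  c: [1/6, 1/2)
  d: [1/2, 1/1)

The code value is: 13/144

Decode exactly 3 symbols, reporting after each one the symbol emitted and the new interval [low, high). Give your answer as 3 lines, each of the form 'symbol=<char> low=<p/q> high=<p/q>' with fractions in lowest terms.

Answer: symbol=e low=0/1 high=1/6
symbol=d low=1/12 high=1/6
symbol=e low=1/12 high=7/72

Derivation:
Step 1: interval [0/1, 1/1), width = 1/1 - 0/1 = 1/1
  'e': [0/1 + 1/1*0/1, 0/1 + 1/1*1/6) = [0/1, 1/6) <- contains code 13/144
  'c': [0/1 + 1/1*1/6, 0/1 + 1/1*1/2) = [1/6, 1/2)
  'd': [0/1 + 1/1*1/2, 0/1 + 1/1*1/1) = [1/2, 1/1)
  emit 'e', narrow to [0/1, 1/6)
Step 2: interval [0/1, 1/6), width = 1/6 - 0/1 = 1/6
  'e': [0/1 + 1/6*0/1, 0/1 + 1/6*1/6) = [0/1, 1/36)
  'c': [0/1 + 1/6*1/6, 0/1 + 1/6*1/2) = [1/36, 1/12)
  'd': [0/1 + 1/6*1/2, 0/1 + 1/6*1/1) = [1/12, 1/6) <- contains code 13/144
  emit 'd', narrow to [1/12, 1/6)
Step 3: interval [1/12, 1/6), width = 1/6 - 1/12 = 1/12
  'e': [1/12 + 1/12*0/1, 1/12 + 1/12*1/6) = [1/12, 7/72) <- contains code 13/144
  'c': [1/12 + 1/12*1/6, 1/12 + 1/12*1/2) = [7/72, 1/8)
  'd': [1/12 + 1/12*1/2, 1/12 + 1/12*1/1) = [1/8, 1/6)
  emit 'e', narrow to [1/12, 7/72)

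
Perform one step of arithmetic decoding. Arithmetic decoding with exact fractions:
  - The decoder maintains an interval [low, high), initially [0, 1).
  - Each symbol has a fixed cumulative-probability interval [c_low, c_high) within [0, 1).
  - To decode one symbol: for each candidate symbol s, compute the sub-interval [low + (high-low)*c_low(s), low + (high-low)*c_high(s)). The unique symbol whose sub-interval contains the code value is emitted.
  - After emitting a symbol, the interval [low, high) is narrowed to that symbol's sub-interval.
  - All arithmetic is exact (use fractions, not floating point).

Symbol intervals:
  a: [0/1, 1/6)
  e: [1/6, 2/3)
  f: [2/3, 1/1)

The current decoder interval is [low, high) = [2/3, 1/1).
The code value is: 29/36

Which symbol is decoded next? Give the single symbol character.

Interval width = high − low = 1/1 − 2/3 = 1/3
Scaled code = (code − low) / width = (29/36 − 2/3) / 1/3 = 5/12
  a: [0/1, 1/6) 
  e: [1/6, 2/3) ← scaled code falls here ✓
  f: [2/3, 1/1) 

Answer: e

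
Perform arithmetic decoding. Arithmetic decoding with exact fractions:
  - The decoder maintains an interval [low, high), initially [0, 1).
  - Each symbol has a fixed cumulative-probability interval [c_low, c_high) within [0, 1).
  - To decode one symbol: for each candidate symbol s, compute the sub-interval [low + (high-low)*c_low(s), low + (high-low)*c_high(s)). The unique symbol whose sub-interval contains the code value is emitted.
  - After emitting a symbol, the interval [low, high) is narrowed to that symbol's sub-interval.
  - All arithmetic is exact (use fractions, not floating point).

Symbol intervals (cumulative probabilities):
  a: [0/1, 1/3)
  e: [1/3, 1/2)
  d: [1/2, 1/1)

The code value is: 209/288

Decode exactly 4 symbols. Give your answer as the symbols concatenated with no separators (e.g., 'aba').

Step 1: interval [0/1, 1/1), width = 1/1 - 0/1 = 1/1
  'a': [0/1 + 1/1*0/1, 0/1 + 1/1*1/3) = [0/1, 1/3)
  'e': [0/1 + 1/1*1/3, 0/1 + 1/1*1/2) = [1/3, 1/2)
  'd': [0/1 + 1/1*1/2, 0/1 + 1/1*1/1) = [1/2, 1/1) <- contains code 209/288
  emit 'd', narrow to [1/2, 1/1)
Step 2: interval [1/2, 1/1), width = 1/1 - 1/2 = 1/2
  'a': [1/2 + 1/2*0/1, 1/2 + 1/2*1/3) = [1/2, 2/3)
  'e': [1/2 + 1/2*1/3, 1/2 + 1/2*1/2) = [2/3, 3/4) <- contains code 209/288
  'd': [1/2 + 1/2*1/2, 1/2 + 1/2*1/1) = [3/4, 1/1)
  emit 'e', narrow to [2/3, 3/4)
Step 3: interval [2/3, 3/4), width = 3/4 - 2/3 = 1/12
  'a': [2/3 + 1/12*0/1, 2/3 + 1/12*1/3) = [2/3, 25/36)
  'e': [2/3 + 1/12*1/3, 2/3 + 1/12*1/2) = [25/36, 17/24)
  'd': [2/3 + 1/12*1/2, 2/3 + 1/12*1/1) = [17/24, 3/4) <- contains code 209/288
  emit 'd', narrow to [17/24, 3/4)
Step 4: interval [17/24, 3/4), width = 3/4 - 17/24 = 1/24
  'a': [17/24 + 1/24*0/1, 17/24 + 1/24*1/3) = [17/24, 13/18)
  'e': [17/24 + 1/24*1/3, 17/24 + 1/24*1/2) = [13/18, 35/48) <- contains code 209/288
  'd': [17/24 + 1/24*1/2, 17/24 + 1/24*1/1) = [35/48, 3/4)
  emit 'e', narrow to [13/18, 35/48)

Answer: dede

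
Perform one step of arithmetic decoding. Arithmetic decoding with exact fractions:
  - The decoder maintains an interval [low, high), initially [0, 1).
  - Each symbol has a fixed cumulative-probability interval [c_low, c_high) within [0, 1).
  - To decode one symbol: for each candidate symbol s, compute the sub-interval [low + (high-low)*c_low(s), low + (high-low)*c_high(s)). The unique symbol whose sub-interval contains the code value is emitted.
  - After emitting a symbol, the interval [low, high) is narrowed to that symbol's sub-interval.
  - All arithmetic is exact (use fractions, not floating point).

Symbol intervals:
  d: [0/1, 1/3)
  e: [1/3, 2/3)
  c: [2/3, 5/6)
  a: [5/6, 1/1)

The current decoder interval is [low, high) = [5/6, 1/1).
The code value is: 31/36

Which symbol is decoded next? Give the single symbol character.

Answer: d

Derivation:
Interval width = high − low = 1/1 − 5/6 = 1/6
Scaled code = (code − low) / width = (31/36 − 5/6) / 1/6 = 1/6
  d: [0/1, 1/3) ← scaled code falls here ✓
  e: [1/3, 2/3) 
  c: [2/3, 5/6) 
  a: [5/6, 1/1) 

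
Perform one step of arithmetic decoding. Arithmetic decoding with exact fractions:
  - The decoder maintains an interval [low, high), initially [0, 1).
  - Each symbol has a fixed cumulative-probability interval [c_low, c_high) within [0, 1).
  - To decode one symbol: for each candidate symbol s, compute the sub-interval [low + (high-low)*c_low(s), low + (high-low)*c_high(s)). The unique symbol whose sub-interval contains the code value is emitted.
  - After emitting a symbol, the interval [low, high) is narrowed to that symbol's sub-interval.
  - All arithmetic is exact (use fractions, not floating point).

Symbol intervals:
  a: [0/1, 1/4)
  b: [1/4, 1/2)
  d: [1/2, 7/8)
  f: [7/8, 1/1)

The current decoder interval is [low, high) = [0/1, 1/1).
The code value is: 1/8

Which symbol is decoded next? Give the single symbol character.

Answer: a

Derivation:
Interval width = high − low = 1/1 − 0/1 = 1/1
Scaled code = (code − low) / width = (1/8 − 0/1) / 1/1 = 1/8
  a: [0/1, 1/4) ← scaled code falls here ✓
  b: [1/4, 1/2) 
  d: [1/2, 7/8) 
  f: [7/8, 1/1) 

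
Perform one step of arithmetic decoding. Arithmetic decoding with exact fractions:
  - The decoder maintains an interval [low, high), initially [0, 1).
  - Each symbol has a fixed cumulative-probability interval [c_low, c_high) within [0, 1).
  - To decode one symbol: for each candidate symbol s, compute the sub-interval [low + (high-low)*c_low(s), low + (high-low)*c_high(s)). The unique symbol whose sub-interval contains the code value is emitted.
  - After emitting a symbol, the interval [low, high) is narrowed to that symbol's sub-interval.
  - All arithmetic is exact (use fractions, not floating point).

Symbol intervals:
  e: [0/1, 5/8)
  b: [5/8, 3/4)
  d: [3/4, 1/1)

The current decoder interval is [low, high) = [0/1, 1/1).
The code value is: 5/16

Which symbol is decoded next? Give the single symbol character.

Interval width = high − low = 1/1 − 0/1 = 1/1
Scaled code = (code − low) / width = (5/16 − 0/1) / 1/1 = 5/16
  e: [0/1, 5/8) ← scaled code falls here ✓
  b: [5/8, 3/4) 
  d: [3/4, 1/1) 

Answer: e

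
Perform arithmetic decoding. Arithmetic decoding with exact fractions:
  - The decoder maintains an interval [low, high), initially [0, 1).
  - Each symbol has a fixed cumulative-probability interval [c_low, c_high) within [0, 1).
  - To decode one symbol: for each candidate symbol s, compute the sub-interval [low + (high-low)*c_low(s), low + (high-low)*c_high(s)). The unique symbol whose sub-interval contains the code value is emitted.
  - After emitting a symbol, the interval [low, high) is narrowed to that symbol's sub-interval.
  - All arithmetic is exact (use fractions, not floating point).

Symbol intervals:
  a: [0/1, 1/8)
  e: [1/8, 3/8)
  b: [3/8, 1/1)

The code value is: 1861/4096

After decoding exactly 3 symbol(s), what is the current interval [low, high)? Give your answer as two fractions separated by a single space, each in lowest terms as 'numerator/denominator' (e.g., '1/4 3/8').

Step 1: interval [0/1, 1/1), width = 1/1 - 0/1 = 1/1
  'a': [0/1 + 1/1*0/1, 0/1 + 1/1*1/8) = [0/1, 1/8)
  'e': [0/1 + 1/1*1/8, 0/1 + 1/1*3/8) = [1/8, 3/8)
  'b': [0/1 + 1/1*3/8, 0/1 + 1/1*1/1) = [3/8, 1/1) <- contains code 1861/4096
  emit 'b', narrow to [3/8, 1/1)
Step 2: interval [3/8, 1/1), width = 1/1 - 3/8 = 5/8
  'a': [3/8 + 5/8*0/1, 3/8 + 5/8*1/8) = [3/8, 29/64)
  'e': [3/8 + 5/8*1/8, 3/8 + 5/8*3/8) = [29/64, 39/64) <- contains code 1861/4096
  'b': [3/8 + 5/8*3/8, 3/8 + 5/8*1/1) = [39/64, 1/1)
  emit 'e', narrow to [29/64, 39/64)
Step 3: interval [29/64, 39/64), width = 39/64 - 29/64 = 5/32
  'a': [29/64 + 5/32*0/1, 29/64 + 5/32*1/8) = [29/64, 121/256) <- contains code 1861/4096
  'e': [29/64 + 5/32*1/8, 29/64 + 5/32*3/8) = [121/256, 131/256)
  'b': [29/64 + 5/32*3/8, 29/64 + 5/32*1/1) = [131/256, 39/64)
  emit 'a', narrow to [29/64, 121/256)

Answer: 29/64 121/256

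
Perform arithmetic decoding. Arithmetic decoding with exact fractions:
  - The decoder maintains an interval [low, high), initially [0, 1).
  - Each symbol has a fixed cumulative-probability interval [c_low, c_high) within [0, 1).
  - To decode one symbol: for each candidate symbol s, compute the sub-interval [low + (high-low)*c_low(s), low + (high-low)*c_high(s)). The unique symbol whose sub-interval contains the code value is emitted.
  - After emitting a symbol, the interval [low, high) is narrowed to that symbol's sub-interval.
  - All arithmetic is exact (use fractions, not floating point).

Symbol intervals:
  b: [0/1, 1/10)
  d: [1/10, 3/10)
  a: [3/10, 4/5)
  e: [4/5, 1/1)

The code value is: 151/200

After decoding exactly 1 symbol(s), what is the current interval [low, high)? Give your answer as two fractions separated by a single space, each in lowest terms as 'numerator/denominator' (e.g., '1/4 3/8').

Answer: 3/10 4/5

Derivation:
Step 1: interval [0/1, 1/1), width = 1/1 - 0/1 = 1/1
  'b': [0/1 + 1/1*0/1, 0/1 + 1/1*1/10) = [0/1, 1/10)
  'd': [0/1 + 1/1*1/10, 0/1 + 1/1*3/10) = [1/10, 3/10)
  'a': [0/1 + 1/1*3/10, 0/1 + 1/1*4/5) = [3/10, 4/5) <- contains code 151/200
  'e': [0/1 + 1/1*4/5, 0/1 + 1/1*1/1) = [4/5, 1/1)
  emit 'a', narrow to [3/10, 4/5)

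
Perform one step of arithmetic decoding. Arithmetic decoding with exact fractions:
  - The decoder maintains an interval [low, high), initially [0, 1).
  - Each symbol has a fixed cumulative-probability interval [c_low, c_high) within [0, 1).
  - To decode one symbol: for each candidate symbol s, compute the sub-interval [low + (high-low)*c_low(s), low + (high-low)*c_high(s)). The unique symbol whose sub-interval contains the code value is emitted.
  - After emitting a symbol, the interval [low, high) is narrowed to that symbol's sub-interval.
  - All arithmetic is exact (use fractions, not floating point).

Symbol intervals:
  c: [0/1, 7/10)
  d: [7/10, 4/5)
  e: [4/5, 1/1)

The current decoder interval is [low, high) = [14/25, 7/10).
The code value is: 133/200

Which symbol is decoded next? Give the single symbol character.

Answer: d

Derivation:
Interval width = high − low = 7/10 − 14/25 = 7/50
Scaled code = (code − low) / width = (133/200 − 14/25) / 7/50 = 3/4
  c: [0/1, 7/10) 
  d: [7/10, 4/5) ← scaled code falls here ✓
  e: [4/5, 1/1) 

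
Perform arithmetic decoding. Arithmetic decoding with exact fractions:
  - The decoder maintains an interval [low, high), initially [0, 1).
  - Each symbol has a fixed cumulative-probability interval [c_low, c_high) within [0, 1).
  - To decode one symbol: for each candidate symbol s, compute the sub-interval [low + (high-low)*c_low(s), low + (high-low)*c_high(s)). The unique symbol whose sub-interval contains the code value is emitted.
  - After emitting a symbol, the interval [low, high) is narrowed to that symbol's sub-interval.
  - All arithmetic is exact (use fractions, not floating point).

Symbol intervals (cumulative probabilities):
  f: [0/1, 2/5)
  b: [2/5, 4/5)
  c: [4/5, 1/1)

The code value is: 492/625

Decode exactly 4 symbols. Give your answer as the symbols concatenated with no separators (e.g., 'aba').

Step 1: interval [0/1, 1/1), width = 1/1 - 0/1 = 1/1
  'f': [0/1 + 1/1*0/1, 0/1 + 1/1*2/5) = [0/1, 2/5)
  'b': [0/1 + 1/1*2/5, 0/1 + 1/1*4/5) = [2/5, 4/5) <- contains code 492/625
  'c': [0/1 + 1/1*4/5, 0/1 + 1/1*1/1) = [4/5, 1/1)
  emit 'b', narrow to [2/5, 4/5)
Step 2: interval [2/5, 4/5), width = 4/5 - 2/5 = 2/5
  'f': [2/5 + 2/5*0/1, 2/5 + 2/5*2/5) = [2/5, 14/25)
  'b': [2/5 + 2/5*2/5, 2/5 + 2/5*4/5) = [14/25, 18/25)
  'c': [2/5 + 2/5*4/5, 2/5 + 2/5*1/1) = [18/25, 4/5) <- contains code 492/625
  emit 'c', narrow to [18/25, 4/5)
Step 3: interval [18/25, 4/5), width = 4/5 - 18/25 = 2/25
  'f': [18/25 + 2/25*0/1, 18/25 + 2/25*2/5) = [18/25, 94/125)
  'b': [18/25 + 2/25*2/5, 18/25 + 2/25*4/5) = [94/125, 98/125)
  'c': [18/25 + 2/25*4/5, 18/25 + 2/25*1/1) = [98/125, 4/5) <- contains code 492/625
  emit 'c', narrow to [98/125, 4/5)
Step 4: interval [98/125, 4/5), width = 4/5 - 98/125 = 2/125
  'f': [98/125 + 2/125*0/1, 98/125 + 2/125*2/5) = [98/125, 494/625) <- contains code 492/625
  'b': [98/125 + 2/125*2/5, 98/125 + 2/125*4/5) = [494/625, 498/625)
  'c': [98/125 + 2/125*4/5, 98/125 + 2/125*1/1) = [498/625, 4/5)
  emit 'f', narrow to [98/125, 494/625)

Answer: bccf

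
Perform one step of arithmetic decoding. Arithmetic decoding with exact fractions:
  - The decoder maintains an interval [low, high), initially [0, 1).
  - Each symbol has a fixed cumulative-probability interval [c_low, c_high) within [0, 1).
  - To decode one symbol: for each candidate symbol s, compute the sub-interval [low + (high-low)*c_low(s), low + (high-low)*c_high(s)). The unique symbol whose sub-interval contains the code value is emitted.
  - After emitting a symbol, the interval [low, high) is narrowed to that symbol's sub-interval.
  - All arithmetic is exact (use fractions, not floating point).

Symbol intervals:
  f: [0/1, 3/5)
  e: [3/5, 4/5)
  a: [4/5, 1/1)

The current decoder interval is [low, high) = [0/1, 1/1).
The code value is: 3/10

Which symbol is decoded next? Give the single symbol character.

Interval width = high − low = 1/1 − 0/1 = 1/1
Scaled code = (code − low) / width = (3/10 − 0/1) / 1/1 = 3/10
  f: [0/1, 3/5) ← scaled code falls here ✓
  e: [3/5, 4/5) 
  a: [4/5, 1/1) 

Answer: f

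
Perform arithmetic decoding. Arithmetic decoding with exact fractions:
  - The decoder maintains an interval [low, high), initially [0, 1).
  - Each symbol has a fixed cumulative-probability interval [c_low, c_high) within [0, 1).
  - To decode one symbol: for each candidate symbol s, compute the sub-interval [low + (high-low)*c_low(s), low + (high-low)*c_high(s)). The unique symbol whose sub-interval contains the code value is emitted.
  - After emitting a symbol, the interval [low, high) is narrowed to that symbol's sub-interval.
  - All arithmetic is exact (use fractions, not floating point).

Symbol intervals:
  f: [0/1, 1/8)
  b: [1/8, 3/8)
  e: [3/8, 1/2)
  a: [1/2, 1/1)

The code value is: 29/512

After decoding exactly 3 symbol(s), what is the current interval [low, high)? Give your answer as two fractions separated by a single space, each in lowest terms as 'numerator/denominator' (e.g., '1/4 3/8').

Step 1: interval [0/1, 1/1), width = 1/1 - 0/1 = 1/1
  'f': [0/1 + 1/1*0/1, 0/1 + 1/1*1/8) = [0/1, 1/8) <- contains code 29/512
  'b': [0/1 + 1/1*1/8, 0/1 + 1/1*3/8) = [1/8, 3/8)
  'e': [0/1 + 1/1*3/8, 0/1 + 1/1*1/2) = [3/8, 1/2)
  'a': [0/1 + 1/1*1/2, 0/1 + 1/1*1/1) = [1/2, 1/1)
  emit 'f', narrow to [0/1, 1/8)
Step 2: interval [0/1, 1/8), width = 1/8 - 0/1 = 1/8
  'f': [0/1 + 1/8*0/1, 0/1 + 1/8*1/8) = [0/1, 1/64)
  'b': [0/1 + 1/8*1/8, 0/1 + 1/8*3/8) = [1/64, 3/64)
  'e': [0/1 + 1/8*3/8, 0/1 + 1/8*1/2) = [3/64, 1/16) <- contains code 29/512
  'a': [0/1 + 1/8*1/2, 0/1 + 1/8*1/1) = [1/16, 1/8)
  emit 'e', narrow to [3/64, 1/16)
Step 3: interval [3/64, 1/16), width = 1/16 - 3/64 = 1/64
  'f': [3/64 + 1/64*0/1, 3/64 + 1/64*1/8) = [3/64, 25/512)
  'b': [3/64 + 1/64*1/8, 3/64 + 1/64*3/8) = [25/512, 27/512)
  'e': [3/64 + 1/64*3/8, 3/64 + 1/64*1/2) = [27/512, 7/128)
  'a': [3/64 + 1/64*1/2, 3/64 + 1/64*1/1) = [7/128, 1/16) <- contains code 29/512
  emit 'a', narrow to [7/128, 1/16)

Answer: 7/128 1/16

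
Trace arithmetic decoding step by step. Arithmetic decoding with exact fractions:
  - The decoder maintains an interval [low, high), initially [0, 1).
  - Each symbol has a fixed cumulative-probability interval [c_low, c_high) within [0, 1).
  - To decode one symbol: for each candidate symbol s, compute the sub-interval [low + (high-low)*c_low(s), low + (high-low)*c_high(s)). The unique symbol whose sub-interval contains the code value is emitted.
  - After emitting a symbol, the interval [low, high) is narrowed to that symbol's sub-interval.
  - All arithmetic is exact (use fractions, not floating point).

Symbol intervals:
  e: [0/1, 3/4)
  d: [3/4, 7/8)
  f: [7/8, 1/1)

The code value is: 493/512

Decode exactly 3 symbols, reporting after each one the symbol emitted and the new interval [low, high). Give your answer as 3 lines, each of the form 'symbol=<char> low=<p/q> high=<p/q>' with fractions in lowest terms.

Step 1: interval [0/1, 1/1), width = 1/1 - 0/1 = 1/1
  'e': [0/1 + 1/1*0/1, 0/1 + 1/1*3/4) = [0/1, 3/4)
  'd': [0/1 + 1/1*3/4, 0/1 + 1/1*7/8) = [3/4, 7/8)
  'f': [0/1 + 1/1*7/8, 0/1 + 1/1*1/1) = [7/8, 1/1) <- contains code 493/512
  emit 'f', narrow to [7/8, 1/1)
Step 2: interval [7/8, 1/1), width = 1/1 - 7/8 = 1/8
  'e': [7/8 + 1/8*0/1, 7/8 + 1/8*3/4) = [7/8, 31/32) <- contains code 493/512
  'd': [7/8 + 1/8*3/4, 7/8 + 1/8*7/8) = [31/32, 63/64)
  'f': [7/8 + 1/8*7/8, 7/8 + 1/8*1/1) = [63/64, 1/1)
  emit 'e', narrow to [7/8, 31/32)
Step 3: interval [7/8, 31/32), width = 31/32 - 7/8 = 3/32
  'e': [7/8 + 3/32*0/1, 7/8 + 3/32*3/4) = [7/8, 121/128)
  'd': [7/8 + 3/32*3/4, 7/8 + 3/32*7/8) = [121/128, 245/256)
  'f': [7/8 + 3/32*7/8, 7/8 + 3/32*1/1) = [245/256, 31/32) <- contains code 493/512
  emit 'f', narrow to [245/256, 31/32)

Answer: symbol=f low=7/8 high=1/1
symbol=e low=7/8 high=31/32
symbol=f low=245/256 high=31/32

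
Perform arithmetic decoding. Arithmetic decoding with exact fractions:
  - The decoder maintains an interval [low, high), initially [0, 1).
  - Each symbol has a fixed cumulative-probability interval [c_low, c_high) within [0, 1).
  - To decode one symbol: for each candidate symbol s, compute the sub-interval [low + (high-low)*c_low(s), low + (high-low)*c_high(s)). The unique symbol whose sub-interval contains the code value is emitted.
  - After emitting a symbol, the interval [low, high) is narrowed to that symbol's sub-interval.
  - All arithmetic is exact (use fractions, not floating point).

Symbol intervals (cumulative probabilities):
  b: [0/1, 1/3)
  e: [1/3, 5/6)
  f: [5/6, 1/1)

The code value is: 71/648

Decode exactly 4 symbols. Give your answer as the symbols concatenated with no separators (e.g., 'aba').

Answer: bbff

Derivation:
Step 1: interval [0/1, 1/1), width = 1/1 - 0/1 = 1/1
  'b': [0/1 + 1/1*0/1, 0/1 + 1/1*1/3) = [0/1, 1/3) <- contains code 71/648
  'e': [0/1 + 1/1*1/3, 0/1 + 1/1*5/6) = [1/3, 5/6)
  'f': [0/1 + 1/1*5/6, 0/1 + 1/1*1/1) = [5/6, 1/1)
  emit 'b', narrow to [0/1, 1/3)
Step 2: interval [0/1, 1/3), width = 1/3 - 0/1 = 1/3
  'b': [0/1 + 1/3*0/1, 0/1 + 1/3*1/3) = [0/1, 1/9) <- contains code 71/648
  'e': [0/1 + 1/3*1/3, 0/1 + 1/3*5/6) = [1/9, 5/18)
  'f': [0/1 + 1/3*5/6, 0/1 + 1/3*1/1) = [5/18, 1/3)
  emit 'b', narrow to [0/1, 1/9)
Step 3: interval [0/1, 1/9), width = 1/9 - 0/1 = 1/9
  'b': [0/1 + 1/9*0/1, 0/1 + 1/9*1/3) = [0/1, 1/27)
  'e': [0/1 + 1/9*1/3, 0/1 + 1/9*5/6) = [1/27, 5/54)
  'f': [0/1 + 1/9*5/6, 0/1 + 1/9*1/1) = [5/54, 1/9) <- contains code 71/648
  emit 'f', narrow to [5/54, 1/9)
Step 4: interval [5/54, 1/9), width = 1/9 - 5/54 = 1/54
  'b': [5/54 + 1/54*0/1, 5/54 + 1/54*1/3) = [5/54, 8/81)
  'e': [5/54 + 1/54*1/3, 5/54 + 1/54*5/6) = [8/81, 35/324)
  'f': [5/54 + 1/54*5/6, 5/54 + 1/54*1/1) = [35/324, 1/9) <- contains code 71/648
  emit 'f', narrow to [35/324, 1/9)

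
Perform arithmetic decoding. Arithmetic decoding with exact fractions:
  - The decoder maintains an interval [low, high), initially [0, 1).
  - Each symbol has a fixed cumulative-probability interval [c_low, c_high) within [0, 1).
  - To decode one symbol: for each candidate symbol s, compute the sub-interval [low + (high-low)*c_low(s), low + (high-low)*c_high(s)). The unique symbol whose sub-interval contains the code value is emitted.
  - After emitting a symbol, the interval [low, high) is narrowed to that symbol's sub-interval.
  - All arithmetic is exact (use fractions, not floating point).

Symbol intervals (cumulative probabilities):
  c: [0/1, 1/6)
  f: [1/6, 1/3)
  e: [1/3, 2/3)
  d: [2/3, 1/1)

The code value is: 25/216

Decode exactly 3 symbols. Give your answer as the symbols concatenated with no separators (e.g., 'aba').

Answer: cdc

Derivation:
Step 1: interval [0/1, 1/1), width = 1/1 - 0/1 = 1/1
  'c': [0/1 + 1/1*0/1, 0/1 + 1/1*1/6) = [0/1, 1/6) <- contains code 25/216
  'f': [0/1 + 1/1*1/6, 0/1 + 1/1*1/3) = [1/6, 1/3)
  'e': [0/1 + 1/1*1/3, 0/1 + 1/1*2/3) = [1/3, 2/3)
  'd': [0/1 + 1/1*2/3, 0/1 + 1/1*1/1) = [2/3, 1/1)
  emit 'c', narrow to [0/1, 1/6)
Step 2: interval [0/1, 1/6), width = 1/6 - 0/1 = 1/6
  'c': [0/1 + 1/6*0/1, 0/1 + 1/6*1/6) = [0/1, 1/36)
  'f': [0/1 + 1/6*1/6, 0/1 + 1/6*1/3) = [1/36, 1/18)
  'e': [0/1 + 1/6*1/3, 0/1 + 1/6*2/3) = [1/18, 1/9)
  'd': [0/1 + 1/6*2/3, 0/1 + 1/6*1/1) = [1/9, 1/6) <- contains code 25/216
  emit 'd', narrow to [1/9, 1/6)
Step 3: interval [1/9, 1/6), width = 1/6 - 1/9 = 1/18
  'c': [1/9 + 1/18*0/1, 1/9 + 1/18*1/6) = [1/9, 13/108) <- contains code 25/216
  'f': [1/9 + 1/18*1/6, 1/9 + 1/18*1/3) = [13/108, 7/54)
  'e': [1/9 + 1/18*1/3, 1/9 + 1/18*2/3) = [7/54, 4/27)
  'd': [1/9 + 1/18*2/3, 1/9 + 1/18*1/1) = [4/27, 1/6)
  emit 'c', narrow to [1/9, 13/108)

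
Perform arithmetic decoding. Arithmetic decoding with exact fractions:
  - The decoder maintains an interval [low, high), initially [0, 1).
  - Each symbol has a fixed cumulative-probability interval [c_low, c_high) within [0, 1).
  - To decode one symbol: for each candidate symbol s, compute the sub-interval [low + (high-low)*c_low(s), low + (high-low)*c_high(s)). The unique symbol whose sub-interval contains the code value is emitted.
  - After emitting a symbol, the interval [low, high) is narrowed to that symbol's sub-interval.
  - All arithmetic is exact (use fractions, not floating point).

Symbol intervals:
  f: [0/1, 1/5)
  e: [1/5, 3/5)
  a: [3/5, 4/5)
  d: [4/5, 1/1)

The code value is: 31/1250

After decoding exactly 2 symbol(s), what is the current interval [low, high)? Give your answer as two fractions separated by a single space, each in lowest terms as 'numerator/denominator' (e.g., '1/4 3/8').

Answer: 0/1 1/25

Derivation:
Step 1: interval [0/1, 1/1), width = 1/1 - 0/1 = 1/1
  'f': [0/1 + 1/1*0/1, 0/1 + 1/1*1/5) = [0/1, 1/5) <- contains code 31/1250
  'e': [0/1 + 1/1*1/5, 0/1 + 1/1*3/5) = [1/5, 3/5)
  'a': [0/1 + 1/1*3/5, 0/1 + 1/1*4/5) = [3/5, 4/5)
  'd': [0/1 + 1/1*4/5, 0/1 + 1/1*1/1) = [4/5, 1/1)
  emit 'f', narrow to [0/1, 1/5)
Step 2: interval [0/1, 1/5), width = 1/5 - 0/1 = 1/5
  'f': [0/1 + 1/5*0/1, 0/1 + 1/5*1/5) = [0/1, 1/25) <- contains code 31/1250
  'e': [0/1 + 1/5*1/5, 0/1 + 1/5*3/5) = [1/25, 3/25)
  'a': [0/1 + 1/5*3/5, 0/1 + 1/5*4/5) = [3/25, 4/25)
  'd': [0/1 + 1/5*4/5, 0/1 + 1/5*1/1) = [4/25, 1/5)
  emit 'f', narrow to [0/1, 1/25)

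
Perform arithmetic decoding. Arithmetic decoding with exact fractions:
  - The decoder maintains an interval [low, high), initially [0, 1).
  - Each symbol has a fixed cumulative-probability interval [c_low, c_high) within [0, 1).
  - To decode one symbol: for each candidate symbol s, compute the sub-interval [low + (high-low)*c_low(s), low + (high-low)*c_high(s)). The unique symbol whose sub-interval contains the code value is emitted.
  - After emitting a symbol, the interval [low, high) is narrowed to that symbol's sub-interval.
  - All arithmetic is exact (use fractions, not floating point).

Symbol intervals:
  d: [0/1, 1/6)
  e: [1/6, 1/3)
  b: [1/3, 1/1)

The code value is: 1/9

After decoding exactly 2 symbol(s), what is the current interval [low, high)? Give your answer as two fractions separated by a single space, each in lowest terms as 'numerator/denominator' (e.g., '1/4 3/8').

Answer: 1/18 1/6

Derivation:
Step 1: interval [0/1, 1/1), width = 1/1 - 0/1 = 1/1
  'd': [0/1 + 1/1*0/1, 0/1 + 1/1*1/6) = [0/1, 1/6) <- contains code 1/9
  'e': [0/1 + 1/1*1/6, 0/1 + 1/1*1/3) = [1/6, 1/3)
  'b': [0/1 + 1/1*1/3, 0/1 + 1/1*1/1) = [1/3, 1/1)
  emit 'd', narrow to [0/1, 1/6)
Step 2: interval [0/1, 1/6), width = 1/6 - 0/1 = 1/6
  'd': [0/1 + 1/6*0/1, 0/1 + 1/6*1/6) = [0/1, 1/36)
  'e': [0/1 + 1/6*1/6, 0/1 + 1/6*1/3) = [1/36, 1/18)
  'b': [0/1 + 1/6*1/3, 0/1 + 1/6*1/1) = [1/18, 1/6) <- contains code 1/9
  emit 'b', narrow to [1/18, 1/6)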